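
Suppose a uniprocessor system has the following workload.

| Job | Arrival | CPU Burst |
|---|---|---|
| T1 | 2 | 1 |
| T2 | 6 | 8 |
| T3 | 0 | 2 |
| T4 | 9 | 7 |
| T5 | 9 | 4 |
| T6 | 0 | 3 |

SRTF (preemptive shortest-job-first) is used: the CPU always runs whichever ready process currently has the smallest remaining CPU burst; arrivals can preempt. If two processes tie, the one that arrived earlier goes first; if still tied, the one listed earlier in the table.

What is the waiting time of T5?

0

Schedule: | T3 0-2 | T1 2-3 | T6 3-6 | T2 6-9 | T5 9-13 | T2 13-18 | T4 18-25 |
Completion: T1=3  T2=18  T3=2  T4=25  T5=13  T6=6
Waiting(T5) = turnaround − burst = 4 − 4 = 0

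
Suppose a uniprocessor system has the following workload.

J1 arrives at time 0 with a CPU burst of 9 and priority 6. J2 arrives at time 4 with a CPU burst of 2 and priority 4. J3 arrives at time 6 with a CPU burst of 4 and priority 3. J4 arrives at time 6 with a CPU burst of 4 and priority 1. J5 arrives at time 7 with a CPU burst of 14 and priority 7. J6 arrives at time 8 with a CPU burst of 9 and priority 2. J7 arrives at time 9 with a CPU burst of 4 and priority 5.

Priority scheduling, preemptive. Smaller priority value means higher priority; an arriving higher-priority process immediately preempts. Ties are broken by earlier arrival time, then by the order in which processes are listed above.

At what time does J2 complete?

Timeline: | J1 0-4 | J2 4-6 | J4 6-10 | J6 10-19 | J3 19-23 | J7 23-27 | J1 27-32 | J5 32-46 |
Completion: J1=32  J2=6  J3=23  J4=10  J5=46  J6=19  J7=27

6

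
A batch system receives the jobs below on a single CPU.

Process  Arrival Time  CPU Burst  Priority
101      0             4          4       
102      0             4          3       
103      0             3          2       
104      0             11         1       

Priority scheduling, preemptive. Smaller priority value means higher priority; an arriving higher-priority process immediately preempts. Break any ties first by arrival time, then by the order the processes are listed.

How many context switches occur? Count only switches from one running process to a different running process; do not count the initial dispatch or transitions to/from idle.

Gantt: | 104 0-11 | 103 11-14 | 102 14-18 | 101 18-22 |
Completion: 101=22  102=18  103=14  104=11

3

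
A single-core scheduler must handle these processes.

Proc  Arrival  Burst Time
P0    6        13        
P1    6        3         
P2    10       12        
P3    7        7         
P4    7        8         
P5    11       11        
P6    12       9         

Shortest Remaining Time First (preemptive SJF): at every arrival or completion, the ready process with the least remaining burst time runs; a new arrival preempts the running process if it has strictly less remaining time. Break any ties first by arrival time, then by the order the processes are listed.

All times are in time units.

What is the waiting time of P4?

9

Schedule: | idle 0-6 | P1 6-9 | P3 9-16 | P4 16-24 | P6 24-33 | P5 33-44 | P2 44-56 | P0 56-69 |
Completion: P0=69  P1=9  P2=56  P3=16  P4=24  P5=44  P6=33
Turnaround (C−A): P0=63  P1=3  P2=46  P3=9  P4=17  P5=33  P6=21
Waiting(P4) = turnaround − burst = 17 − 8 = 9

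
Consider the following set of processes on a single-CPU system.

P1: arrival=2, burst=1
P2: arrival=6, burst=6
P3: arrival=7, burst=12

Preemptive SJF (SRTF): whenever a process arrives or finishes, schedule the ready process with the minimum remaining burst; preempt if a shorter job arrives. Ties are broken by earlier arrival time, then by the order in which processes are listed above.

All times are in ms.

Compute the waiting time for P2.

Schedule: | idle 0-2 | P1 2-3 | idle 3-6 | P2 6-12 | P3 12-24 |
Completion: P1=3  P2=12  P3=24
Turnaround (C−A): P1=1  P2=6  P3=17
Waiting(P2) = turnaround − burst = 6 − 6 = 0

0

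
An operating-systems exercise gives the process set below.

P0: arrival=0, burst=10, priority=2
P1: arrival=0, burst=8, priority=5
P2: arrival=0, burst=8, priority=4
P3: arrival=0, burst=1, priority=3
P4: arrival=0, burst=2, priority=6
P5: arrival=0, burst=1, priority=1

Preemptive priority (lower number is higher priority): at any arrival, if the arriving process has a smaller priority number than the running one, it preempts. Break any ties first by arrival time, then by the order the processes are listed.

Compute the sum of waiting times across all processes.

72

Gantt: | P5 0-1 | P0 1-11 | P3 11-12 | P2 12-20 | P1 20-28 | P4 28-30 |
Completion: P0=11  P1=28  P2=20  P3=12  P4=30  P5=1
Turnaround (C−A): P0=11  P1=28  P2=20  P3=12  P4=30  P5=1
Waiting = turnaround − burst: P0=1, P1=20, P2=12, P3=11, P4=28, P5=0
Total waiting = 1 + 20 + 12 + 11 + 28 + 0 = 72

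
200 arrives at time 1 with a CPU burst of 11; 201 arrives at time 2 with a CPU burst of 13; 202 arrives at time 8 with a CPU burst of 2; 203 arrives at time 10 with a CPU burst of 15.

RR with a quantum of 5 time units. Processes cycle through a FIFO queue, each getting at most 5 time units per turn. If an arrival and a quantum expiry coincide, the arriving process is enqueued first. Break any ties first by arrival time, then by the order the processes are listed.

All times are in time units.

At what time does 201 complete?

Gantt: | idle 0-1 | 200 1-6 | 201 6-11 | 200 11-16 | 202 16-18 | 203 18-23 | 201 23-28 | 200 28-29 | 203 29-34 | 201 34-37 | 203 37-42 |
Completion: 200=29  201=37  202=18  203=42
Turnaround (C−A): 200=28  201=35  202=10  203=32

37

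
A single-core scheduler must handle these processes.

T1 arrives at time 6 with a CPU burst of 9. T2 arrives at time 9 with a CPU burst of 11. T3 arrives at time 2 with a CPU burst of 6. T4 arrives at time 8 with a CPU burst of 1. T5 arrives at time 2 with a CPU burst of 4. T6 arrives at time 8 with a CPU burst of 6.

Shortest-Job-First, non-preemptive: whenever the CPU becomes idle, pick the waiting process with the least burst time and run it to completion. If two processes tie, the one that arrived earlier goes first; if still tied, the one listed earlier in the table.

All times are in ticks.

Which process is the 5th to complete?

Timeline: | idle 0-2 | T5 2-6 | T3 6-12 | T4 12-13 | T6 13-19 | T1 19-28 | T2 28-39 |
Completion: T1=28  T2=39  T3=12  T4=13  T5=6  T6=19
Finish order: T5 → T3 → T4 → T6 → T1 → T2

T1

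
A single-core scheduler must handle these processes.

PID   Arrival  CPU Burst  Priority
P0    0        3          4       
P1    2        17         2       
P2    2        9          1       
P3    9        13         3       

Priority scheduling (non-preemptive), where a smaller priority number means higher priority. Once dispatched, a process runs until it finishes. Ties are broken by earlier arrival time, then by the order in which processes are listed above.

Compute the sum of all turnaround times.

Gantt: | P0 0-3 | P2 3-12 | P1 12-29 | P3 29-42 |
Completion: P0=3  P1=29  P2=12  P3=42
Turnaround (C−A): P0=3  P1=27  P2=10  P3=33
Turnaround = completion − arrival: P0=3, P1=27, P2=10, P3=33
Total turnaround = 3 + 27 + 10 + 33 = 73

73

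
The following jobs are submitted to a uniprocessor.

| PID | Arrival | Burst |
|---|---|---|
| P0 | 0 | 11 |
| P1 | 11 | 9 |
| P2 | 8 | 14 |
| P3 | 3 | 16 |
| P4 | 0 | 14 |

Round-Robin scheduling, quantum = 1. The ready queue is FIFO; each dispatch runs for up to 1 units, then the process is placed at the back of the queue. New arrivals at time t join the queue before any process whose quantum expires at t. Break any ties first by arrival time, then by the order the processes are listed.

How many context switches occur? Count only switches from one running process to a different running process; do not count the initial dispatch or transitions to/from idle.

63

Timeline: | P0 0-1 | P4 1-2 | P0 2-3 | P4 3-4 | P3 4-5 | P0 5-6 | P4 6-7 | P3 7-8 | P0 8-9 | P4 9-10 | P2 10-11 | P3 11-12 | P0 12-13 | P4 13-14 | P1 14-15 | P2 15-16 | P3 16-17 | P0 17-18 | P4 18-19 | P1 19-20 | P2 20-21 | P3 21-22 | P0 22-23 | P4 23-24 | P1 24-25 | P2 25-26 | P3 26-27 | P0 27-28 | P4 28-29 | P1 29-30 | P2 30-31 | P3 31-32 | P0 32-33 | P4 33-34 | P1 34-35 | P2 35-36 | P3 36-37 | P0 37-38 | P4 38-39 | P1 39-40 | P2 40-41 | P3 41-42 | P0 42-43 | P4 43-44 | P1 44-45 | P2 45-46 | P3 46-47 | P4 47-48 | P1 48-49 | P2 49-50 | P3 50-51 | P4 51-52 | P1 52-53 | P2 53-54 | P3 54-55 | P4 55-56 | P2 56-57 | P3 57-58 | P2 58-59 | P3 59-60 | P2 60-61 | P3 61-62 | P2 62-63 | P3 63-64 |
Completion: P0=43  P1=53  P2=63  P3=64  P4=56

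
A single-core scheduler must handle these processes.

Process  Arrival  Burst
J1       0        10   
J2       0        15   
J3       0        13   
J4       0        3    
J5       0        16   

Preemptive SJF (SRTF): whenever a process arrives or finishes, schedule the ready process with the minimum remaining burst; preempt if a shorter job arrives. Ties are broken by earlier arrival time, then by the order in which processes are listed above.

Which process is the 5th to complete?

J5

Schedule: | J4 0-3 | J1 3-13 | J3 13-26 | J2 26-41 | J5 41-57 |
Completion: J1=13  J2=41  J3=26  J4=3  J5=57
Finish order: J4 → J1 → J3 → J2 → J5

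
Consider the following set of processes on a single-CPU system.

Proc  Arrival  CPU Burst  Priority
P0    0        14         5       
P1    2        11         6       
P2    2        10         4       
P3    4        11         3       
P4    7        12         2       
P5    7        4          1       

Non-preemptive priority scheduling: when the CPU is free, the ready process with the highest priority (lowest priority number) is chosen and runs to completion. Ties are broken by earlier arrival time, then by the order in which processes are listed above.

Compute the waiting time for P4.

Timeline: | P0 0-14 | P5 14-18 | P4 18-30 | P3 30-41 | P2 41-51 | P1 51-62 |
Completion: P0=14  P1=62  P2=51  P3=41  P4=30  P5=18
Turnaround (C−A): P0=14  P1=60  P2=49  P3=37  P4=23  P5=11
Waiting(P4) = turnaround − burst = 23 − 12 = 11

11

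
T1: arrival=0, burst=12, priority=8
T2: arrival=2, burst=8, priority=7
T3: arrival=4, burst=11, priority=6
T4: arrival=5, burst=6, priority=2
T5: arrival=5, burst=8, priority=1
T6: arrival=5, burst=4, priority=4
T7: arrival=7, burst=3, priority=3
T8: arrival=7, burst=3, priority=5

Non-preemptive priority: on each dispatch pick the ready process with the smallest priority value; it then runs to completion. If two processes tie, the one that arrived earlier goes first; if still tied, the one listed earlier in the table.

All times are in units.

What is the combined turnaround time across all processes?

Schedule: | T1 0-12 | T5 12-20 | T4 20-26 | T7 26-29 | T6 29-33 | T8 33-36 | T3 36-47 | T2 47-55 |
Completion: T1=12  T2=55  T3=47  T4=26  T5=20  T6=33  T7=29  T8=36
Turnaround (C−A): T1=12  T2=53  T3=43  T4=21  T5=15  T6=28  T7=22  T8=29
Turnaround = completion − arrival: T1=12, T2=53, T3=43, T4=21, T5=15, T6=28, T7=22, T8=29
Total turnaround = 12 + 53 + 43 + 21 + 15 + 28 + 22 + 29 = 223

223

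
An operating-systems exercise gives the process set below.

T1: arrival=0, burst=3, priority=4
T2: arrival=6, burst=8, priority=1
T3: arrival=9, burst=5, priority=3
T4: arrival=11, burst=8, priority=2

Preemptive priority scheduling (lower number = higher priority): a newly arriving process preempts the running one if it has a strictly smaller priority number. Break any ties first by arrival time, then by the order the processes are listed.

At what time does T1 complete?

Timeline: | T1 0-3 | idle 3-6 | T2 6-14 | T4 14-22 | T3 22-27 |
Completion: T1=3  T2=14  T3=27  T4=22
Turnaround (C−A): T1=3  T2=8  T3=18  T4=11

3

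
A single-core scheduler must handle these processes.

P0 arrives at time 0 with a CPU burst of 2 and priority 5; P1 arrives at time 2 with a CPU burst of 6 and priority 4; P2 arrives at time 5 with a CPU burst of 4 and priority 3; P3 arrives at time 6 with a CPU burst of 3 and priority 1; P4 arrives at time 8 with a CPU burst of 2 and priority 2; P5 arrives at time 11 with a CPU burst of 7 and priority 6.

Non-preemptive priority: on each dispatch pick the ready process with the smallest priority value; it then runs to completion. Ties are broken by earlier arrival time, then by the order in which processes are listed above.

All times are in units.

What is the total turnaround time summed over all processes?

43

Gantt: | P0 0-2 | P1 2-8 | P3 8-11 | P4 11-13 | P2 13-17 | P5 17-24 |
Completion: P0=2  P1=8  P2=17  P3=11  P4=13  P5=24
Turnaround (C−A): P0=2  P1=6  P2=12  P3=5  P4=5  P5=13
Turnaround = completion − arrival: P0=2, P1=6, P2=12, P3=5, P4=5, P5=13
Total turnaround = 2 + 6 + 12 + 5 + 5 + 13 = 43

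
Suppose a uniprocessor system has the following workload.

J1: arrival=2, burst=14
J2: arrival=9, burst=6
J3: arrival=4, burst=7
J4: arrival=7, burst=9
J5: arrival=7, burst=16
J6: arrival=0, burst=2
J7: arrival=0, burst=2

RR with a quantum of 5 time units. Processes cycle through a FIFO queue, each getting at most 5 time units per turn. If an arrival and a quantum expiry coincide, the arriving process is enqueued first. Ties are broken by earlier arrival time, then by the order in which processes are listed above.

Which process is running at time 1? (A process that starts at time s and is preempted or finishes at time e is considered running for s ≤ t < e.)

J6

Timeline: | J6 0-2 | J7 2-4 | J1 4-9 | J3 9-14 | J4 14-19 | J5 19-24 | J2 24-29 | J1 29-34 | J3 34-36 | J4 36-40 | J5 40-45 | J2 45-46 | J1 46-50 | J5 50-56 |
Completion: J1=50  J2=46  J3=36  J4=40  J5=56  J6=2  J7=4
Turnaround (C−A): J1=48  J2=37  J3=32  J4=33  J5=49  J6=2  J7=4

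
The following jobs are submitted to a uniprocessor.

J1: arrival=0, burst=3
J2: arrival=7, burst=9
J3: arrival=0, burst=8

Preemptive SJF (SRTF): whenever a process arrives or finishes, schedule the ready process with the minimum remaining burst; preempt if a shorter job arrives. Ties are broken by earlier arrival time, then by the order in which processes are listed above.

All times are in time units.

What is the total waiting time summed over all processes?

Gantt: | J1 0-3 | J3 3-11 | J2 11-20 |
Completion: J1=3  J2=20  J3=11
Turnaround (C−A): J1=3  J2=13  J3=11
Waiting = turnaround − burst: J1=0, J2=4, J3=3
Total waiting = 0 + 4 + 3 = 7

7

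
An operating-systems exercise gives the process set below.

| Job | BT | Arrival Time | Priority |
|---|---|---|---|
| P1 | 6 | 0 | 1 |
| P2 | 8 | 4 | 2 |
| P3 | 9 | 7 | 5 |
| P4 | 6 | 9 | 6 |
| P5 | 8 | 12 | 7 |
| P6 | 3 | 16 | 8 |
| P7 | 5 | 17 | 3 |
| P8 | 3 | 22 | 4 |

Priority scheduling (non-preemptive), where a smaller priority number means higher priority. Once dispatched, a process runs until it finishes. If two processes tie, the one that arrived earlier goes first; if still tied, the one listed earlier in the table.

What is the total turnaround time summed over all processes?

145

Gantt: | P1 0-6 | P2 6-14 | P3 14-23 | P7 23-28 | P8 28-31 | P4 31-37 | P5 37-45 | P6 45-48 |
Completion: P1=6  P2=14  P3=23  P4=37  P5=45  P6=48  P7=28  P8=31
Turnaround = completion − arrival: P1=6, P2=10, P3=16, P4=28, P5=33, P6=32, P7=11, P8=9
Total turnaround = 6 + 10 + 16 + 28 + 33 + 32 + 11 + 9 = 145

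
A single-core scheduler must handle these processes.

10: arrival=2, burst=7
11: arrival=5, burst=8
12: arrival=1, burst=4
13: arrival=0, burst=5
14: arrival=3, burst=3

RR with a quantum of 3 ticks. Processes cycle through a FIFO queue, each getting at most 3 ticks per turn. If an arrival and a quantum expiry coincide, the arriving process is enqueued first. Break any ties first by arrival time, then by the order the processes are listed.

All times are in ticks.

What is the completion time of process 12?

Gantt: | 13 0-3 | 12 3-6 | 10 6-9 | 14 9-12 | 13 12-14 | 11 14-17 | 12 17-18 | 10 18-21 | 11 21-24 | 10 24-25 | 11 25-27 |
Completion: 10=25  11=27  12=18  13=14  14=12
Turnaround (C−A): 10=23  11=22  12=17  13=14  14=9

18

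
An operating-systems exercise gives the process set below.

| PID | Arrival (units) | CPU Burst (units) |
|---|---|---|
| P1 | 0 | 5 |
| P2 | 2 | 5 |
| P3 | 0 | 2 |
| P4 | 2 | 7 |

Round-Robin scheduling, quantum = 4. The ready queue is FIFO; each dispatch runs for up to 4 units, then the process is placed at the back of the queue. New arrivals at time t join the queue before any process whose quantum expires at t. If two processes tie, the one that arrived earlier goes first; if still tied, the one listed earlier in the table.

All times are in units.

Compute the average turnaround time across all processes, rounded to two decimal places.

13.00

Timeline: | P1 0-4 | P3 4-6 | P2 6-10 | P4 10-14 | P1 14-15 | P2 15-16 | P4 16-19 |
Completion: P1=15  P2=16  P3=6  P4=19
Turnaround times: P1=15, P2=14, P3=6, P4=17
Average turnaround = (15+14+6+17) / 4 = 52/4 = 13.00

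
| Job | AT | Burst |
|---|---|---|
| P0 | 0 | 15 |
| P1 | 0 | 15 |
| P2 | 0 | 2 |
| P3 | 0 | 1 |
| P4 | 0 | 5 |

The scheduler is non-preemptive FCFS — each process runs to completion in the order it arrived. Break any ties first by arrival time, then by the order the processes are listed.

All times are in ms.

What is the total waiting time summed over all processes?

Schedule: | P0 0-15 | P1 15-30 | P2 30-32 | P3 32-33 | P4 33-38 |
Completion: P0=15  P1=30  P2=32  P3=33  P4=38
Turnaround (C−A): P0=15  P1=30  P2=32  P3=33  P4=38
Waiting = turnaround − burst: P0=0, P1=15, P2=30, P3=32, P4=33
Total waiting = 0 + 15 + 30 + 32 + 33 = 110

110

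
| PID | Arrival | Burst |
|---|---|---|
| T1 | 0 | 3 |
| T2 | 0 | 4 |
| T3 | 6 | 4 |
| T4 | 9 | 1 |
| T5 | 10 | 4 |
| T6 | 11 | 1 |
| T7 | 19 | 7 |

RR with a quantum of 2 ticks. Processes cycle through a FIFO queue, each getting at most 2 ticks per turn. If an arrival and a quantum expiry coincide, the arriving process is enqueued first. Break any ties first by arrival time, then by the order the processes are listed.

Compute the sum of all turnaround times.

Gantt: | T1 0-2 | T2 2-4 | T1 4-5 | T2 5-7 | T3 7-9 | T4 9-10 | T3 10-12 | T5 12-14 | T6 14-15 | T5 15-17 | idle 17-19 | T7 19-26 |
Completion: T1=5  T2=7  T3=12  T4=10  T5=17  T6=15  T7=26
Turnaround (C−A): T1=5  T2=7  T3=6  T4=1  T5=7  T6=4  T7=7
Turnaround = completion − arrival: T1=5, T2=7, T3=6, T4=1, T5=7, T6=4, T7=7
Total turnaround = 5 + 7 + 6 + 1 + 7 + 4 + 7 = 37

37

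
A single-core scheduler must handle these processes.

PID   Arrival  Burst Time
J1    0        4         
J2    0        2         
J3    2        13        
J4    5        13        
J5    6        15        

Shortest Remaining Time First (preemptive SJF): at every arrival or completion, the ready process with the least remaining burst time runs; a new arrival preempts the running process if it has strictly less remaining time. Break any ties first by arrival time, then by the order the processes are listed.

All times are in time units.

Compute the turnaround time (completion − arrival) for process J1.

6

Gantt: | J2 0-2 | J1 2-6 | J3 6-19 | J4 19-32 | J5 32-47 |
Completion: J1=6  J2=2  J3=19  J4=32  J5=47
Turnaround(J1) = completion − arrival = 6 − 0 = 6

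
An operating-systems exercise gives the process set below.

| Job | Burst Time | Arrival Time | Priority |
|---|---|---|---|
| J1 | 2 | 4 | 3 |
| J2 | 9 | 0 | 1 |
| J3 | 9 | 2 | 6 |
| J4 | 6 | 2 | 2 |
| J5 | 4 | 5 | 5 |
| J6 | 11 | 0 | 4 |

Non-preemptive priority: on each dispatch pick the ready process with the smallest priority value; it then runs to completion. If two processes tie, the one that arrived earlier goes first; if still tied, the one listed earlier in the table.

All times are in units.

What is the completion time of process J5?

Schedule: | J2 0-9 | J4 9-15 | J1 15-17 | J6 17-28 | J5 28-32 | J3 32-41 |
Completion: J1=17  J2=9  J3=41  J4=15  J5=32  J6=28

32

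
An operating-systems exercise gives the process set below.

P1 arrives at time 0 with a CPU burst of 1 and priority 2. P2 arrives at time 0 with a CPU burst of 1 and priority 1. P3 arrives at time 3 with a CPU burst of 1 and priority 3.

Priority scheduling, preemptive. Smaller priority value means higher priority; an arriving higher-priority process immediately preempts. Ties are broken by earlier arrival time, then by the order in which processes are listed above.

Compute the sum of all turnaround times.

4

Schedule: | P2 0-1 | P1 1-2 | idle 2-3 | P3 3-4 |
Completion: P1=2  P2=1  P3=4
Turnaround (C−A): P1=2  P2=1  P3=1
Turnaround = completion − arrival: P1=2, P2=1, P3=1
Total turnaround = 2 + 1 + 1 = 4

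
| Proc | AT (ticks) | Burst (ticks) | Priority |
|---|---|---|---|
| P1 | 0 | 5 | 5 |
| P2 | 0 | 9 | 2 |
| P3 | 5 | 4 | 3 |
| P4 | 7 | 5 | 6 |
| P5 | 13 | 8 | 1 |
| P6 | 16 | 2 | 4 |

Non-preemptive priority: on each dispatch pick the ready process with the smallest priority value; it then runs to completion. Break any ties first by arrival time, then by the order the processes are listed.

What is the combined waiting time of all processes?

53

Timeline: | P2 0-9 | P3 9-13 | P5 13-21 | P6 21-23 | P1 23-28 | P4 28-33 |
Completion: P1=28  P2=9  P3=13  P4=33  P5=21  P6=23
Turnaround (C−A): P1=28  P2=9  P3=8  P4=26  P5=8  P6=7
Waiting = turnaround − burst: P1=23, P2=0, P3=4, P4=21, P5=0, P6=5
Total waiting = 23 + 0 + 4 + 21 + 0 + 5 = 53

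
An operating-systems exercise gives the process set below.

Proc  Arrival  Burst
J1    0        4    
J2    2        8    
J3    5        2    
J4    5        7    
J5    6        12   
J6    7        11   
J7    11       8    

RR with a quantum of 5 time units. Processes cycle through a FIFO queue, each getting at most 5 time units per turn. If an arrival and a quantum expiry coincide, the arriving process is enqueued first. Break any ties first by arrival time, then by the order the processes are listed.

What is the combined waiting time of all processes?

Timeline: | J1 0-4 | J2 4-9 | J3 9-11 | J4 11-16 | J5 16-21 | J6 21-26 | J2 26-29 | J7 29-34 | J4 34-36 | J5 36-41 | J6 41-46 | J7 46-49 | J5 49-51 | J6 51-52 |
Completion: J1=4  J2=29  J3=11  J4=36  J5=51  J6=52  J7=49
Turnaround (C−A): J1=4  J2=27  J3=6  J4=31  J5=45  J6=45  J7=38
Waiting = turnaround − burst: J1=0, J2=19, J3=4, J4=24, J5=33, J6=34, J7=30
Total waiting = 0 + 19 + 4 + 24 + 33 + 34 + 30 = 144

144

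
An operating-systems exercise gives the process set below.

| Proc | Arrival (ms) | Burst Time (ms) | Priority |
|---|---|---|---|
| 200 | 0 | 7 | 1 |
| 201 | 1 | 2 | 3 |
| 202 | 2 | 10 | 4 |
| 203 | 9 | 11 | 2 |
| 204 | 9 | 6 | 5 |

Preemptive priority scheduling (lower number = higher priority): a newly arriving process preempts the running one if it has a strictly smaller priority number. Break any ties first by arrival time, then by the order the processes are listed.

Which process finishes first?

200

Timeline: | 200 0-7 | 201 7-9 | 203 9-20 | 202 20-30 | 204 30-36 |
Completion: 200=7  201=9  202=30  203=20  204=36
Finish order: 200 → 201 → 203 → 202 → 204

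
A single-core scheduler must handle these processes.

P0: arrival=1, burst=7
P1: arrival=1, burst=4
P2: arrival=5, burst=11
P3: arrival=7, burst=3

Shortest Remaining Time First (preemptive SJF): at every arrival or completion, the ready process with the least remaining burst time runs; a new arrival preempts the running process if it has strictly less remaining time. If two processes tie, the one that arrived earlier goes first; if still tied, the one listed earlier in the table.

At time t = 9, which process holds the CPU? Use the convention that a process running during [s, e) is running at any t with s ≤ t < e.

P3

Schedule: | idle 0-1 | P1 1-5 | P0 5-7 | P3 7-10 | P0 10-15 | P2 15-26 |
Completion: P0=15  P1=5  P2=26  P3=10
Turnaround (C−A): P0=14  P1=4  P2=21  P3=3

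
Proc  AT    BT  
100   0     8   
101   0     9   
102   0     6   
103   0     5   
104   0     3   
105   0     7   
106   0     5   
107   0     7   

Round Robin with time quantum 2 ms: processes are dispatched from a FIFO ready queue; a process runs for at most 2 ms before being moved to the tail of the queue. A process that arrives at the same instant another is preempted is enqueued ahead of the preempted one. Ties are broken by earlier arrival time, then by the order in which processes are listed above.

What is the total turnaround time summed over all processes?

Timeline: | 100 0-2 | 101 2-4 | 102 4-6 | 103 6-8 | 104 8-10 | 105 10-12 | 106 12-14 | 107 14-16 | 100 16-18 | 101 18-20 | 102 20-22 | 103 22-24 | 104 24-25 | 105 25-27 | 106 27-29 | 107 29-31 | 100 31-33 | 101 33-35 | 102 35-37 | 103 37-38 | 105 38-40 | 106 40-41 | 107 41-43 | 100 43-45 | 101 45-47 | 105 47-48 | 107 48-49 | 101 49-50 |
Completion: 100=45  101=50  102=37  103=38  104=25  105=48  106=41  107=49
Turnaround = completion − arrival: 100=45, 101=50, 102=37, 103=38, 104=25, 105=48, 106=41, 107=49
Total turnaround = 45 + 50 + 37 + 38 + 25 + 48 + 41 + 49 = 333

333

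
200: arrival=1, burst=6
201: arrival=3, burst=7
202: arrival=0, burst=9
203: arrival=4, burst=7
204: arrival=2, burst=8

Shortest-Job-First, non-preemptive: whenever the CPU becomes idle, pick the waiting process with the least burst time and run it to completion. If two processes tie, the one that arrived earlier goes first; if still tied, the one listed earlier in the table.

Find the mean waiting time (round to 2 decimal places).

Gantt: | 202 0-9 | 200 9-15 | 201 15-22 | 203 22-29 | 204 29-37 |
Completion: 200=15  201=22  202=9  203=29  204=37
Waiting times: 200=8, 201=12, 202=0, 203=18, 204=27
Average waiting = (8+12+0+18+27) / 5 = 65/5 = 13.00

13.00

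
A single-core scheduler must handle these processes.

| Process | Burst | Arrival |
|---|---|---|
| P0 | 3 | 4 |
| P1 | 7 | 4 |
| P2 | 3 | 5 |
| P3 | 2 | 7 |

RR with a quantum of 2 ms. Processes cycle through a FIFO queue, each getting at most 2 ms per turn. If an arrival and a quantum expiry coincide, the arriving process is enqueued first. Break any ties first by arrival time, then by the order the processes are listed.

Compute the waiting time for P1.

Gantt: | idle 0-4 | P0 4-6 | P1 6-8 | P2 8-10 | P0 10-11 | P3 11-13 | P1 13-15 | P2 15-16 | P1 16-19 |
Completion: P0=11  P1=19  P2=16  P3=13
Waiting(P1) = turnaround − burst = 15 − 7 = 8

8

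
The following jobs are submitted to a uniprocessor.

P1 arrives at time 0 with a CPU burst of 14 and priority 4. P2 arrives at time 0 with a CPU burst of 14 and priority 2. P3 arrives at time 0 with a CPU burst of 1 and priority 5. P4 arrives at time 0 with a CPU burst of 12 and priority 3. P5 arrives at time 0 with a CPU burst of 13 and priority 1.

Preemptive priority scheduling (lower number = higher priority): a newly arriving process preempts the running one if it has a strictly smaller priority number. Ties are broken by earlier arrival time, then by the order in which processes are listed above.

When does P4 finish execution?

Timeline: | P5 0-13 | P2 13-27 | P4 27-39 | P1 39-53 | P3 53-54 |
Completion: P1=53  P2=27  P3=54  P4=39  P5=13
Turnaround (C−A): P1=53  P2=27  P3=54  P4=39  P5=13

39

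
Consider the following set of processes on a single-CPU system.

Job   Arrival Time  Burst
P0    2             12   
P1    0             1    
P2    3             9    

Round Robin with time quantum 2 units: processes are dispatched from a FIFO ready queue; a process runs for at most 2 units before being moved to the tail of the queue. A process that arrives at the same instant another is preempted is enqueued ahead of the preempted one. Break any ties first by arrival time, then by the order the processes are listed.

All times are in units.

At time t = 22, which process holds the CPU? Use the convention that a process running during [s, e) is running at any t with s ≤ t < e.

P0

Schedule: | P1 0-1 | idle 1-2 | P0 2-4 | P2 4-6 | P0 6-8 | P2 8-10 | P0 10-12 | P2 12-14 | P0 14-16 | P2 16-18 | P0 18-20 | P2 20-21 | P0 21-23 |
Completion: P0=23  P1=1  P2=21
Turnaround (C−A): P0=21  P1=1  P2=18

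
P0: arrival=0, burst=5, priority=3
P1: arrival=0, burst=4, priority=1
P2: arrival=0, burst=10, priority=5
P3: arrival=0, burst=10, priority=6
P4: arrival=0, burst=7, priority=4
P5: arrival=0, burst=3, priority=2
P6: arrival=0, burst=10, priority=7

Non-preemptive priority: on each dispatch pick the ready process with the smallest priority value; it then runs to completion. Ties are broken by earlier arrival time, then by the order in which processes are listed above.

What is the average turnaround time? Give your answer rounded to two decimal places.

22.71

Gantt: | P1 0-4 | P5 4-7 | P0 7-12 | P4 12-19 | P2 19-29 | P3 29-39 | P6 39-49 |
Completion: P0=12  P1=4  P2=29  P3=39  P4=19  P5=7  P6=49
Turnaround (C−A): P0=12  P1=4  P2=29  P3=39  P4=19  P5=7  P6=49
Turnaround times: P0=12, P1=4, P2=29, P3=39, P4=19, P5=7, P6=49
Average turnaround = (12+4+29+39+19+7+49) / 7 = 159/7 = 22.71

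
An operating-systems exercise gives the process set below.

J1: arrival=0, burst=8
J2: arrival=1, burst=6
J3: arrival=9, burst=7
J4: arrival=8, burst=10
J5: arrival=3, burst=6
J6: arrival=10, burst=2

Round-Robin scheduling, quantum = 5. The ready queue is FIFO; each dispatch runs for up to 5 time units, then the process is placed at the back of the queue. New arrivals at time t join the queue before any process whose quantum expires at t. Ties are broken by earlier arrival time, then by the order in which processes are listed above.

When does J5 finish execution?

Timeline: | J1 0-5 | J2 5-10 | J5 10-15 | J1 15-18 | J4 18-23 | J3 23-28 | J6 28-30 | J2 30-31 | J5 31-32 | J4 32-37 | J3 37-39 |
Completion: J1=18  J2=31  J3=39  J4=37  J5=32  J6=30
Turnaround (C−A): J1=18  J2=30  J3=30  J4=29  J5=29  J6=20

32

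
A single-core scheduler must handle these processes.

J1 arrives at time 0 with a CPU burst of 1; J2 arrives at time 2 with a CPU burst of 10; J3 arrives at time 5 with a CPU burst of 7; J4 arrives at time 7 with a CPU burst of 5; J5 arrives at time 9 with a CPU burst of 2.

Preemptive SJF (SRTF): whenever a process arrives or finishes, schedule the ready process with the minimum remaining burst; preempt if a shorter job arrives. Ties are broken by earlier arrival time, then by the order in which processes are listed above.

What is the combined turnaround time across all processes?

48

Gantt: | J1 0-1 | idle 1-2 | J2 2-9 | J5 9-11 | J2 11-14 | J4 14-19 | J3 19-26 |
Completion: J1=1  J2=14  J3=26  J4=19  J5=11
Turnaround (C−A): J1=1  J2=12  J3=21  J4=12  J5=2
Turnaround = completion − arrival: J1=1, J2=12, J3=21, J4=12, J5=2
Total turnaround = 1 + 12 + 21 + 12 + 2 = 48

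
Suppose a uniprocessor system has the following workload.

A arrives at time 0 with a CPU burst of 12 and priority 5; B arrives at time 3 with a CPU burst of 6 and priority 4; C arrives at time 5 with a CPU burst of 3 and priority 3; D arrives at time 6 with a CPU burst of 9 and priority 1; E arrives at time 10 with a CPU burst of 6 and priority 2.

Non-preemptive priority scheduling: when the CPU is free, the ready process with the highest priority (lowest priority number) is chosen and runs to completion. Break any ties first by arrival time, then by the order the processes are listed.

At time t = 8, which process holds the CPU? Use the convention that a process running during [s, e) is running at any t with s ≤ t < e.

A

Schedule: | A 0-12 | D 12-21 | E 21-27 | C 27-30 | B 30-36 |
Completion: A=12  B=36  C=30  D=21  E=27
Turnaround (C−A): A=12  B=33  C=25  D=15  E=17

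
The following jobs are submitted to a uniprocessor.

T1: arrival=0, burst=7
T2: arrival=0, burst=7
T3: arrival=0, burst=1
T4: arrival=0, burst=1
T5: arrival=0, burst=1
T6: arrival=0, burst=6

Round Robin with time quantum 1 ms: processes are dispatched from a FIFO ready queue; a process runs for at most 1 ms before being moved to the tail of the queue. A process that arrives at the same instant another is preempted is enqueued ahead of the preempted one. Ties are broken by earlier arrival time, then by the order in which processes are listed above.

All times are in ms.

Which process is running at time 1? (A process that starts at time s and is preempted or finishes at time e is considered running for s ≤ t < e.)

T2

Gantt: | T1 0-1 | T2 1-2 | T3 2-3 | T4 3-4 | T5 4-5 | T6 5-6 | T1 6-7 | T2 7-8 | T6 8-9 | T1 9-10 | T2 10-11 | T6 11-12 | T1 12-13 | T2 13-14 | T6 14-15 | T1 15-16 | T2 16-17 | T6 17-18 | T1 18-19 | T2 19-20 | T6 20-21 | T1 21-22 | T2 22-23 |
Completion: T1=22  T2=23  T3=3  T4=4  T5=5  T6=21
Turnaround (C−A): T1=22  T2=23  T3=3  T4=4  T5=5  T6=21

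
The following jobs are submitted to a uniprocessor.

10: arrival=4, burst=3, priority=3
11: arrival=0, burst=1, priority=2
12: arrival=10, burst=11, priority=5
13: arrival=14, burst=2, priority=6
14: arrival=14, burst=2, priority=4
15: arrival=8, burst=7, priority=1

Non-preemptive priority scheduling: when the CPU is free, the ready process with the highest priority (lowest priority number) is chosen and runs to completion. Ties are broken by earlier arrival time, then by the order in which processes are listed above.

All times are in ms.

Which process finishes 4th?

Gantt: | 11 0-1 | idle 1-4 | 10 4-7 | idle 7-8 | 15 8-15 | 14 15-17 | 12 17-28 | 13 28-30 |
Completion: 10=7  11=1  12=28  13=30  14=17  15=15
Finish order: 11 → 10 → 15 → 14 → 12 → 13

14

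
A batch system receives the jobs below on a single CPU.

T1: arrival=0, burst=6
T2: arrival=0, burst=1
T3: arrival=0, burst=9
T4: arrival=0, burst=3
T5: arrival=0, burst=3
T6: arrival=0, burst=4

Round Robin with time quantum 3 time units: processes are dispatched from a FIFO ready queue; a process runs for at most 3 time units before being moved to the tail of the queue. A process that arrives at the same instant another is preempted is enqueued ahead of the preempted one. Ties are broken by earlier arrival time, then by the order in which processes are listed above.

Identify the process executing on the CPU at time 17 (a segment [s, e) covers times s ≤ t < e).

Gantt: | T1 0-3 | T2 3-4 | T3 4-7 | T4 7-10 | T5 10-13 | T6 13-16 | T1 16-19 | T3 19-22 | T6 22-23 | T3 23-26 |
Completion: T1=19  T2=4  T3=26  T4=10  T5=13  T6=23
Turnaround (C−A): T1=19  T2=4  T3=26  T4=10  T5=13  T6=23

T1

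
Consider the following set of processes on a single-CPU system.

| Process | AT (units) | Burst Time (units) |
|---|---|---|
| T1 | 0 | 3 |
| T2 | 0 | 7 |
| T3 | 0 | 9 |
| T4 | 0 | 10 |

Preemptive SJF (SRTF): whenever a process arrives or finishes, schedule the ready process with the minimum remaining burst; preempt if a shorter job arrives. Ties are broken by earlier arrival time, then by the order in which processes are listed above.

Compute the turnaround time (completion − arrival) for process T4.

Gantt: | T1 0-3 | T2 3-10 | T3 10-19 | T4 19-29 |
Completion: T1=3  T2=10  T3=19  T4=29
Turnaround (C−A): T1=3  T2=10  T3=19  T4=29
Turnaround(T4) = completion − arrival = 29 − 0 = 29

29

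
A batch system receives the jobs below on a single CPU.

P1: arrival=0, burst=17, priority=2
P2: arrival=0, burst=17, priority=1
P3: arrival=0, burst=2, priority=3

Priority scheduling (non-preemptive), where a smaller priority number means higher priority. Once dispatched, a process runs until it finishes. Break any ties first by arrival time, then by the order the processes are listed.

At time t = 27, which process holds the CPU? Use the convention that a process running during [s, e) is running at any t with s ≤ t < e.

P1

Timeline: | P2 0-17 | P1 17-34 | P3 34-36 |
Completion: P1=34  P2=17  P3=36
Turnaround (C−A): P1=34  P2=17  P3=36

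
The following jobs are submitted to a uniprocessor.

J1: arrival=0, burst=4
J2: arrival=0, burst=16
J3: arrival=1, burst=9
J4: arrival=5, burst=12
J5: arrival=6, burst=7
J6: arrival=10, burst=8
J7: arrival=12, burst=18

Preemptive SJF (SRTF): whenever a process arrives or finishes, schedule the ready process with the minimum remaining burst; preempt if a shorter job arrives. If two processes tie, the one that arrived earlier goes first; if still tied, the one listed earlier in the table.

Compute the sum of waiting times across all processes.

127

Timeline: | J1 0-4 | J3 4-13 | J5 13-20 | J6 20-28 | J4 28-40 | J2 40-56 | J7 56-74 |
Completion: J1=4  J2=56  J3=13  J4=40  J5=20  J6=28  J7=74
Waiting = turnaround − burst: J1=0, J2=40, J3=3, J4=23, J5=7, J6=10, J7=44
Total waiting = 0 + 40 + 3 + 23 + 7 + 10 + 44 = 127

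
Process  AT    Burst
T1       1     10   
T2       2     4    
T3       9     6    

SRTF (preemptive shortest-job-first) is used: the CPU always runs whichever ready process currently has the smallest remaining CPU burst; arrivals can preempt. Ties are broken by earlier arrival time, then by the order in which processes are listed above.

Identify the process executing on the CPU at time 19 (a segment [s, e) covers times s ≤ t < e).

Gantt: | idle 0-1 | T1 1-2 | T2 2-6 | T1 6-15 | T3 15-21 |
Completion: T1=15  T2=6  T3=21
Turnaround (C−A): T1=14  T2=4  T3=12

T3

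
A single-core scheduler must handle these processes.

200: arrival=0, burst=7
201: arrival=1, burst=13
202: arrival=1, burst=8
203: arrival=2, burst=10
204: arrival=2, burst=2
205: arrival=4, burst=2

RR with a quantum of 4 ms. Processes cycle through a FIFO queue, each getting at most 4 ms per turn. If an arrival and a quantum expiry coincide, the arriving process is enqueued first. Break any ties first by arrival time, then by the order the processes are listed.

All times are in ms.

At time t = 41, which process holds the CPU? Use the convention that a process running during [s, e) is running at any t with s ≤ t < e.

Timeline: | 200 0-4 | 201 4-8 | 202 8-12 | 203 12-16 | 204 16-18 | 205 18-20 | 200 20-23 | 201 23-27 | 202 27-31 | 203 31-35 | 201 35-39 | 203 39-41 | 201 41-42 |
Completion: 200=23  201=42  202=31  203=41  204=18  205=20

201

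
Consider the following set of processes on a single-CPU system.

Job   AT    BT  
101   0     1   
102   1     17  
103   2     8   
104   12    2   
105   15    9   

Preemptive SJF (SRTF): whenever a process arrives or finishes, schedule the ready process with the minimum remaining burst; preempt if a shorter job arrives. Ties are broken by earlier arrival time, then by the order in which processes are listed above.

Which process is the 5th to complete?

102

Gantt: | 101 0-1 | 102 1-2 | 103 2-10 | 102 10-12 | 104 12-14 | 102 14-15 | 105 15-24 | 102 24-37 |
Completion: 101=1  102=37  103=10  104=14  105=24
Turnaround (C−A): 101=1  102=36  103=8  104=2  105=9
Finish order: 101 → 103 → 104 → 105 → 102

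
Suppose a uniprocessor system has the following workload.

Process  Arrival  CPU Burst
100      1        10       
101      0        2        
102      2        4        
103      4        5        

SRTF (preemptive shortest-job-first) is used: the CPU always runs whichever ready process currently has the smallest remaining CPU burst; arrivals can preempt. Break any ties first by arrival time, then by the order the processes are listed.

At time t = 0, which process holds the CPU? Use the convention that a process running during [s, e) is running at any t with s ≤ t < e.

Schedule: | 101 0-2 | 102 2-6 | 103 6-11 | 100 11-21 |
Completion: 100=21  101=2  102=6  103=11
Turnaround (C−A): 100=20  101=2  102=4  103=7

101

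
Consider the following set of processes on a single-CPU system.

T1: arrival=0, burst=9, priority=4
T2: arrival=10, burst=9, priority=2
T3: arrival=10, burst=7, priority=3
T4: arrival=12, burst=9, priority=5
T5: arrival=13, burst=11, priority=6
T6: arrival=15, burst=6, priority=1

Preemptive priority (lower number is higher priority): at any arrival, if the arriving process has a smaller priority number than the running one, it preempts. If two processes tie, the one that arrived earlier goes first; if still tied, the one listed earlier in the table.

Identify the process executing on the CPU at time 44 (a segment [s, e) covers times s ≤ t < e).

Schedule: | T1 0-9 | idle 9-10 | T2 10-15 | T6 15-21 | T2 21-25 | T3 25-32 | T4 32-41 | T5 41-52 |
Completion: T1=9  T2=25  T3=32  T4=41  T5=52  T6=21

T5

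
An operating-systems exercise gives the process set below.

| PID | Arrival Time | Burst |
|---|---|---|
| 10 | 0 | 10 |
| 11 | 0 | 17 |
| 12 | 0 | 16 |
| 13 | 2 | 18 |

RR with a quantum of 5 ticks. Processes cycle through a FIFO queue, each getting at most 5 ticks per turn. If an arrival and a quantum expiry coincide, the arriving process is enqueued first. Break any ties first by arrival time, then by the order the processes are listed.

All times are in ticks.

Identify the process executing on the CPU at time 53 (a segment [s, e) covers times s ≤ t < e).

13

Gantt: | 10 0-5 | 11 5-10 | 12 10-15 | 13 15-20 | 10 20-25 | 11 25-30 | 12 30-35 | 13 35-40 | 11 40-45 | 12 45-50 | 13 50-55 | 11 55-57 | 12 57-58 | 13 58-61 |
Completion: 10=25  11=57  12=58  13=61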